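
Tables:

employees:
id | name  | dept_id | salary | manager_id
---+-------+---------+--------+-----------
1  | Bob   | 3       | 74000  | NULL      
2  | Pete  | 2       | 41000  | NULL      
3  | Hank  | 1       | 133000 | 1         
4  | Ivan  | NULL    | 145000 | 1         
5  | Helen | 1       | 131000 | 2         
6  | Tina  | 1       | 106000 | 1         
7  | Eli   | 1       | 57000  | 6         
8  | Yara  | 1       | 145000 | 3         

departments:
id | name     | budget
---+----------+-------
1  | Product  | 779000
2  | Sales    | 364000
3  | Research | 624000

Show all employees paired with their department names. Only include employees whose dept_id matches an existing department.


INNER JOIN keeps only employees rows whose dept_id matches an id in departments. Walk through each employee:
  - employee 1 (Bob): dept_id=3 -> matches Research
  - employee 2 (Pete): dept_id=2 -> matches Sales
  - employee 3 (Hank): dept_id=1 -> matches Product
  - employee 4 (Ivan): dept_id=NULL, no match -> dropped
  - employee 5 (Helen): dept_id=1 -> matches Product
  - employee 6 (Tina): dept_id=1 -> matches Product
  - employee 7 (Eli): dept_id=1 -> matches Product
  - employee 8 (Yara): dept_id=1 -> matches Product
So 1 of 8 rows is dropped.

SQL:
SELECT a.name, b.name AS department
FROM employees a
INNER JOIN departments b ON a.dept_id = b.id

Result:
name  | department
------+-----------
Bob   | Research  
Pete  | Sales     
Hank  | Product   
Helen | Product   
Tina  | Product   
Eli   | Product   
Yara  | Product   


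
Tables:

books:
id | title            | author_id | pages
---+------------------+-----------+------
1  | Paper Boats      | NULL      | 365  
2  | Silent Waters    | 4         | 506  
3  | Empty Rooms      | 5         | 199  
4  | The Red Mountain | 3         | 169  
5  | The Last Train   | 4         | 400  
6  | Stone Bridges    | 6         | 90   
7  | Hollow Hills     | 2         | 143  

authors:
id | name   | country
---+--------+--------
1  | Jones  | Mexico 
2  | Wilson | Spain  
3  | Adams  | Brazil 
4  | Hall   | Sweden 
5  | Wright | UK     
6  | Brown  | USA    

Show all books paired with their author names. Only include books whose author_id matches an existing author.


INNER JOIN keeps only books rows whose author_id matches an id in authors. Walk through each book:
  - book 1 (Paper Boats): author_id=NULL, no match -> dropped
  - book 2 (Silent Waters): author_id=4 -> matches Hall
  - book 3 (Empty Rooms): author_id=5 -> matches Wright
  - book 4 (The Red Mountain): author_id=3 -> matches Adams
  - book 5 (The Last Train): author_id=4 -> matches Hall
  - book 6 (Stone Bridges): author_id=6 -> matches Brown
  - book 7 (Hollow Hills): author_id=2 -> matches Wilson
So 1 of 7 rows is dropped.

SQL:
SELECT a.title, b.name AS author
FROM books a
INNER JOIN authors b ON a.author_id = b.id

Result:
title            | author
-----------------+-------
Silent Waters    | Hall  
Empty Rooms      | Wright
The Red Mountain | Adams 
The Last Train   | Hall  
Stone Bridges    | Brown 
Hollow Hills     | Wilson


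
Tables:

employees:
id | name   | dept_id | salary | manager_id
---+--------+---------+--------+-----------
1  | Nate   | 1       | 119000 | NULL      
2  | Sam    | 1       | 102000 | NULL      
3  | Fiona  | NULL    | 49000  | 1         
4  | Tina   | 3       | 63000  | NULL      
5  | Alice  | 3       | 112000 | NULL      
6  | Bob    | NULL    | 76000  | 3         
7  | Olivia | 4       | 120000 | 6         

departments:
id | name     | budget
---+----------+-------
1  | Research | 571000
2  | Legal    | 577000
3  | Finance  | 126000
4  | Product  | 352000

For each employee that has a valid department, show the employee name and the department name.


INNER JOIN keeps only employees rows whose dept_id matches an id in departments. Walk through each employee:
  - employee 1 (Nate): dept_id=1 -> matches Research
  - employee 2 (Sam): dept_id=1 -> matches Research
  - employee 3 (Fiona): dept_id=NULL, no match -> dropped
  - employee 4 (Tina): dept_id=3 -> matches Finance
  - employee 5 (Alice): dept_id=3 -> matches Finance
  - employee 6 (Bob): dept_id=NULL, no match -> dropped
  - employee 7 (Olivia): dept_id=4 -> matches Product
So 2 of 7 rows are dropped.

SQL:
SELECT a.name, b.name AS department
FROM employees a
INNER JOIN departments b ON a.dept_id = b.id

Result:
name   | department
-------+-----------
Nate   | Research  
Sam    | Research  
Tina   | Finance   
Alice  | Finance   
Olivia | Product   


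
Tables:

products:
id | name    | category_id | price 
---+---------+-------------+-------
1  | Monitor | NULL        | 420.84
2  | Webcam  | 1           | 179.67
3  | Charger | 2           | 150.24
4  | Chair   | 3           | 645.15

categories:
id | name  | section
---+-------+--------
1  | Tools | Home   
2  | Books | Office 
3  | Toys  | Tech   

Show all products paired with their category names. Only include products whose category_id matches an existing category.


INNER JOIN keeps only products rows whose category_id matches an id in categories. Walk through each product:
  - product 1 (Monitor): category_id=NULL, no match -> dropped
  - product 2 (Webcam): category_id=1 -> matches Tools
  - product 3 (Charger): category_id=2 -> matches Books
  - product 4 (Chair): category_id=3 -> matches Toys
So 1 of 4 rows is dropped.

SQL:
SELECT a.name, b.name AS category
FROM products a
INNER JOIN categories b ON a.category_id = b.id

Result:
name    | category
--------+---------
Webcam  | Tools   
Charger | Books   
Chair   | Toys    


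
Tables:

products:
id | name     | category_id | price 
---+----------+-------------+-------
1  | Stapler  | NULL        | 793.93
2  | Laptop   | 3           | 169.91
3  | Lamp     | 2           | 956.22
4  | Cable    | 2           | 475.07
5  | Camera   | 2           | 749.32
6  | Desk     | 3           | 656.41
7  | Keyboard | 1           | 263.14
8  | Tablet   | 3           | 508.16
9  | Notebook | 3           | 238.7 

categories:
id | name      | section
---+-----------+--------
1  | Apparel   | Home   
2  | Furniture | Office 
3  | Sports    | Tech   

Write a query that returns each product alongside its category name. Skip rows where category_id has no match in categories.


INNER JOIN keeps only products rows whose category_id matches an id in categories. Walk through each product:
  - product 1 (Stapler): category_id=NULL, no match -> dropped
  - product 2 (Laptop): category_id=3 -> matches Sports
  - product 3 (Lamp): category_id=2 -> matches Furniture
  - product 4 (Cable): category_id=2 -> matches Furniture
  - product 5 (Camera): category_id=2 -> matches Furniture
  - product 6 (Desk): category_id=3 -> matches Sports
  - product 7 (Keyboard): category_id=1 -> matches Apparel
  - product 8 (Tablet): category_id=3 -> matches Sports
  - product 9 (Notebook): category_id=3 -> matches Sports
So 1 of 9 rows is dropped.

SQL:
SELECT a.name, b.name AS category
FROM products a
INNER JOIN categories b ON a.category_id = b.id

Result:
name     | category 
---------+----------
Laptop   | Sports   
Lamp     | Furniture
Cable    | Furniture
Camera   | Furniture
Desk     | Sports   
Keyboard | Apparel  
Tablet   | Sports   
Notebook | Sports   


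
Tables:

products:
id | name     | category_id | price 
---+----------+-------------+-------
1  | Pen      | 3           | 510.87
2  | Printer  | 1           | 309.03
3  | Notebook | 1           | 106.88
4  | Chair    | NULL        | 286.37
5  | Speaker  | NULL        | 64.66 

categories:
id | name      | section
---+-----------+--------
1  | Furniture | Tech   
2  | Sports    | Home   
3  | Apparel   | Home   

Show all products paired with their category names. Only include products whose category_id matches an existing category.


INNER JOIN keeps only products rows whose category_id matches an id in categories. Walk through each product:
  - product 1 (Pen): category_id=3 -> matches Apparel
  - product 2 (Printer): category_id=1 -> matches Furniture
  - product 3 (Notebook): category_id=1 -> matches Furniture
  - product 4 (Chair): category_id=NULL, no match -> dropped
  - product 5 (Speaker): category_id=NULL, no match -> dropped
So 2 of 5 rows are dropped.

SQL:
SELECT a.name, b.name AS category
FROM products a
INNER JOIN categories b ON a.category_id = b.id

Result:
name     | category 
---------+----------
Pen      | Apparel  
Printer  | Furniture
Notebook | Furniture


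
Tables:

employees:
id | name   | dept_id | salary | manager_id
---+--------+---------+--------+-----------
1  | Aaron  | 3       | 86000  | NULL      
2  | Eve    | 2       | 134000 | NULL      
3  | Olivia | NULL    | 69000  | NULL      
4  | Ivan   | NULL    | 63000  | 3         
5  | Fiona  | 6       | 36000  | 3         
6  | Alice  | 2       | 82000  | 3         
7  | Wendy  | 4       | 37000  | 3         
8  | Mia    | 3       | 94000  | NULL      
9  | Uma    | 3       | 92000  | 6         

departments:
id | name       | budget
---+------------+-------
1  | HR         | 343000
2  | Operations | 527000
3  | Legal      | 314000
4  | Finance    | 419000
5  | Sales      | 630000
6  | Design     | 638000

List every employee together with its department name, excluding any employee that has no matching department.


INNER JOIN keeps only employees rows whose dept_id matches an id in departments. Walk through each employee:
  - employee 1 (Aaron): dept_id=3 -> matches Legal
  - employee 2 (Eve): dept_id=2 -> matches Operations
  - employee 3 (Olivia): dept_id=NULL, no match -> dropped
  - employee 4 (Ivan): dept_id=NULL, no match -> dropped
  - employee 5 (Fiona): dept_id=6 -> matches Design
  - employee 6 (Alice): dept_id=2 -> matches Operations
  - employee 7 (Wendy): dept_id=4 -> matches Finance
  - employee 8 (Mia): dept_id=3 -> matches Legal
  - employee 9 (Uma): dept_id=3 -> matches Legal
So 2 of 9 rows are dropped.

SQL:
SELECT a.name, b.name AS department
FROM employees a
INNER JOIN departments b ON a.dept_id = b.id

Result:
name  | department
------+-----------
Aaron | Legal     
Eve   | Operations
Fiona | Design    
Alice | Operations
Wendy | Finance   
Mia   | Legal     
Uma   | Legal     


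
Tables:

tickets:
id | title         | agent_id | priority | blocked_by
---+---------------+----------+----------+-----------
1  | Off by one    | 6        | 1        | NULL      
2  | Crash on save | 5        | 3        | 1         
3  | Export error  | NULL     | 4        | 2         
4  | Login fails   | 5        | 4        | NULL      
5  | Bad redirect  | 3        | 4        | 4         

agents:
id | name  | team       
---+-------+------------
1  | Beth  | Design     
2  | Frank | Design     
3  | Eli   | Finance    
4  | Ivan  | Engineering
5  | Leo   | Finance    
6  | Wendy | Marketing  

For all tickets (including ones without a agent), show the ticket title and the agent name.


LEFT JOIN keeps every row from tickets (the left table); where agent_id has no match in agents, the agent columns become NULL. Walk through each ticket:
  - ticket 1 (Off by one): agent_id=6 -> matches Wendy
  - ticket 2 (Crash on save): agent_id=5 -> matches Leo
  - ticket 3 (Export error): agent_id=NULL, no match -> kept with NULL
  - ticket 4 (Login fails): agent_id=5 -> matches Leo
  - ticket 5 (Bad redirect): agent_id=3 -> matches Eli
All 5 rows appear; 1 has NULL agent.

SQL:
SELECT a.title, b.name AS agent
FROM tickets a
LEFT JOIN agents b ON a.agent_id = b.id

Result:
title         | agent
--------------+------
Off by one    | Wendy
Crash on save | Leo  
Export error  | NULL 
Login fails   | Leo  
Bad redirect  | Eli  


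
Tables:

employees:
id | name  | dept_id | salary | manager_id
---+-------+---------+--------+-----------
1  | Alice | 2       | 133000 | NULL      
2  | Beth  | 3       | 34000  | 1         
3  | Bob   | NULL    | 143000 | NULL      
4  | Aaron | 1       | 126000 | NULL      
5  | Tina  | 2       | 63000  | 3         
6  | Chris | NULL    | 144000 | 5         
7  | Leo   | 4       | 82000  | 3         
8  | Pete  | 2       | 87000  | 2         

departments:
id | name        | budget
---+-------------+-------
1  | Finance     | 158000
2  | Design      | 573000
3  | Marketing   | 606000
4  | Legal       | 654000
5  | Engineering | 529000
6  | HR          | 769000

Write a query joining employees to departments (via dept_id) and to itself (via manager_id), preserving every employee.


Two LEFT JOINs from the same base table employees: one to departments via dept_id, one to employees itself via manager_id. Both are LEFT so every employee is preserved.
Match against departments:
  - employee 1 (Alice): dept_id=2 -> matches Design
  - employee 2 (Beth): dept_id=3 -> matches Marketing
  - employee 3 (Bob): dept_id=NULL, no match -> kept with NULL
  - employee 4 (Aaron): dept_id=1 -> matches Finance
  - employee 5 (Tina): dept_id=2 -> matches Design
  - employee 6 (Chris): dept_id=NULL, no match -> kept with NULL
  - employee 7 (Leo): dept_id=4 -> matches Legal
  - employee 8 (Pete): dept_id=2 -> matches Design
Match against employees (self):
  - employee 1 (Alice): manager_id=NULL -> NULL
  - employee 2 (Beth): manager_id=1 -> Alice
  - employee 3 (Bob): manager_id=NULL -> NULL
  - employee 4 (Aaron): manager_id=NULL -> NULL
  - employee 5 (Tina): manager_id=3 -> Bob
  - employee 6 (Chris): manager_id=5 -> Tina
  - employee 7 (Leo): manager_id=3 -> Bob
  - employee 8 (Pete): manager_id=2 -> Beth

SQL:
SELECT a.name, b.name AS department, c.name AS manager
FROM employees a
LEFT JOIN departments b ON a.dept_id = b.id
LEFT JOIN employees c ON a.manager_id = c.id

Result:
name  | department | manager
------+------------+--------
Alice | Design     | NULL   
Beth  | Marketing  | Alice  
Bob   | NULL       | NULL   
Aaron | Finance    | NULL   
Tina  | Design     | Bob    
Chris | NULL       | Tina   
Leo   | Legal      | Bob    
Pete  | Design     | Beth   


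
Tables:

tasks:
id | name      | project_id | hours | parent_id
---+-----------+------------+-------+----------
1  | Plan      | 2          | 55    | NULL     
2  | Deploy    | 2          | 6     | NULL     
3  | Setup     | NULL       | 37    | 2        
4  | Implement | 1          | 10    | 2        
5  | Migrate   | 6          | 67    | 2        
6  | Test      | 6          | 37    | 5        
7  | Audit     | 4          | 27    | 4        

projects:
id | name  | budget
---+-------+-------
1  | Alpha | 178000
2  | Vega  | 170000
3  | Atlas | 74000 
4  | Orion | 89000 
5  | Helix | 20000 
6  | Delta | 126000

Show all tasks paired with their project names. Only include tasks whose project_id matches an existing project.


INNER JOIN keeps only tasks rows whose project_id matches an id in projects. Walk through each task:
  - task 1 (Plan): project_id=2 -> matches Vega
  - task 2 (Deploy): project_id=2 -> matches Vega
  - task 3 (Setup): project_id=NULL, no match -> dropped
  - task 4 (Implement): project_id=1 -> matches Alpha
  - task 5 (Migrate): project_id=6 -> matches Delta
  - task 6 (Test): project_id=6 -> matches Delta
  - task 7 (Audit): project_id=4 -> matches Orion
So 1 of 7 rows is dropped.

SQL:
SELECT a.name, b.name AS project
FROM tasks a
INNER JOIN projects b ON a.project_id = b.id

Result:
name      | project
----------+--------
Plan      | Vega   
Deploy    | Vega   
Implement | Alpha  
Migrate   | Delta  
Test      | Delta  
Audit     | Orion  


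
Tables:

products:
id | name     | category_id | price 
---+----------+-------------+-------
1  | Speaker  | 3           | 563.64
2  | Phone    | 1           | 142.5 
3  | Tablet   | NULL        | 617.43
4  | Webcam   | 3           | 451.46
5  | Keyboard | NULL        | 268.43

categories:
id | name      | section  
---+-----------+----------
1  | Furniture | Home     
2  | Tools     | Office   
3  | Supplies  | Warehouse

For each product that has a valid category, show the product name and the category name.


INNER JOIN keeps only products rows whose category_id matches an id in categories. Walk through each product:
  - product 1 (Speaker): category_id=3 -> matches Supplies
  - product 2 (Phone): category_id=1 -> matches Furniture
  - product 3 (Tablet): category_id=NULL, no match -> dropped
  - product 4 (Webcam): category_id=3 -> matches Supplies
  - product 5 (Keyboard): category_id=NULL, no match -> dropped
So 2 of 5 rows are dropped.

SQL:
SELECT a.name, b.name AS category
FROM products a
INNER JOIN categories b ON a.category_id = b.id

Result:
name    | category 
--------+----------
Speaker | Supplies 
Phone   | Furniture
Webcam  | Supplies 


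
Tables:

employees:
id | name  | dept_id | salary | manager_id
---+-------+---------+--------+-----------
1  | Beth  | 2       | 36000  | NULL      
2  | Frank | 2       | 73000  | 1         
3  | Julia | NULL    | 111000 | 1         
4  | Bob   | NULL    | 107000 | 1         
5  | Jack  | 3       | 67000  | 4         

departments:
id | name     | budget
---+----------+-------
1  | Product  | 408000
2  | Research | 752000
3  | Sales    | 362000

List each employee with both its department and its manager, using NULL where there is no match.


Two LEFT JOINs from the same base table employees: one to departments via dept_id, one to employees itself via manager_id. Both are LEFT so every employee is preserved.
Match against departments:
  - employee 1 (Beth): dept_id=2 -> matches Research
  - employee 2 (Frank): dept_id=2 -> matches Research
  - employee 3 (Julia): dept_id=NULL, no match -> kept with NULL
  - employee 4 (Bob): dept_id=NULL, no match -> kept with NULL
  - employee 5 (Jack): dept_id=3 -> matches Sales
Match against employees (self):
  - employee 1 (Beth): manager_id=NULL -> NULL
  - employee 2 (Frank): manager_id=1 -> Beth
  - employee 3 (Julia): manager_id=1 -> Beth
  - employee 4 (Bob): manager_id=1 -> Beth
  - employee 5 (Jack): manager_id=4 -> Bob

SQL:
SELECT a.name, b.name AS department, c.name AS manager
FROM employees a
LEFT JOIN departments b ON a.dept_id = b.id
LEFT JOIN employees c ON a.manager_id = c.id

Result:
name  | department | manager
------+------------+--------
Beth  | Research   | NULL   
Frank | Research   | Beth   
Julia | NULL       | Beth   
Bob   | NULL       | Beth   
Jack  | Sales      | Bob    


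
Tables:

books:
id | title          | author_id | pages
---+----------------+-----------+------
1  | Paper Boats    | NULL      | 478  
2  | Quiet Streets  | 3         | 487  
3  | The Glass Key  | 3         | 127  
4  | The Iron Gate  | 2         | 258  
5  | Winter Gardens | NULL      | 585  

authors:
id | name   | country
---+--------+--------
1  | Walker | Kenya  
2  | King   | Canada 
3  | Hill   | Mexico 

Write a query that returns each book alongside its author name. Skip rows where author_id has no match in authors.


INNER JOIN keeps only books rows whose author_id matches an id in authors. Walk through each book:
  - book 1 (Paper Boats): author_id=NULL, no match -> dropped
  - book 2 (Quiet Streets): author_id=3 -> matches Hill
  - book 3 (The Glass Key): author_id=3 -> matches Hill
  - book 4 (The Iron Gate): author_id=2 -> matches King
  - book 5 (Winter Gardens): author_id=NULL, no match -> dropped
So 2 of 5 rows are dropped.

SQL:
SELECT a.title, b.name AS author
FROM books a
INNER JOIN authors b ON a.author_id = b.id

Result:
title         | author
--------------+-------
Quiet Streets | Hill  
The Glass Key | Hill  
The Iron Gate | King  


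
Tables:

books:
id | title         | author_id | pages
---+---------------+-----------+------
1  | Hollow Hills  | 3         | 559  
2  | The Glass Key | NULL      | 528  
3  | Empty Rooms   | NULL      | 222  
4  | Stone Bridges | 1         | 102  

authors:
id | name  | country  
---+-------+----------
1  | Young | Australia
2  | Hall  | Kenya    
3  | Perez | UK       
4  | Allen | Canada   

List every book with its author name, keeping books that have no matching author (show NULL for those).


LEFT JOIN keeps every row from books (the left table); where author_id has no match in authors, the author columns become NULL. Walk through each book:
  - book 1 (Hollow Hills): author_id=3 -> matches Perez
  - book 2 (The Glass Key): author_id=NULL, no match -> kept with NULL
  - book 3 (Empty Rooms): author_id=NULL, no match -> kept with NULL
  - book 4 (Stone Bridges): author_id=1 -> matches Young
All 4 rows appear; 2 have NULL author.

SQL:
SELECT a.title, b.name AS author
FROM books a
LEFT JOIN authors b ON a.author_id = b.id

Result:
title         | author
--------------+-------
Hollow Hills  | Perez 
The Glass Key | NULL  
Empty Rooms   | NULL  
Stone Bridges | Young 


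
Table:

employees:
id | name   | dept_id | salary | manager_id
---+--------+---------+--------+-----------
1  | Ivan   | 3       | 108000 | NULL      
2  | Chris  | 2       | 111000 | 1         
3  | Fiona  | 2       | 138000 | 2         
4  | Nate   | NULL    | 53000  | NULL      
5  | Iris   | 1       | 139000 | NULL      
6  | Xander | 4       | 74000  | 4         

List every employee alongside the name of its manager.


This is a self-join: employees is joined to a second copy of itself, matching each row's manager_id to another row's id. Use LEFT JOIN so rows with manager_id=NULL are kept.
  - employee 1 (Ivan): manager_id=NULL -> NULL
  - employee 2 (Chris): manager_id=1 -> Ivan
  - employee 3 (Fiona): manager_id=2 -> Chris
  - employee 4 (Nate): manager_id=NULL -> NULL
  - employee 5 (Iris): manager_id=NULL -> NULL
  - employee 6 (Xander): manager_id=4 -> Nate

SQL:
SELECT a.name AS item, b.name AS manager
FROM employees a
LEFT JOIN employees b ON a.manager_id = b.id

Result:
item   | manager
-------+--------
Ivan   | NULL   
Chris  | Ivan   
Fiona  | Chris  
Nate   | NULL   
Iris   | NULL   
Xander | Nate   


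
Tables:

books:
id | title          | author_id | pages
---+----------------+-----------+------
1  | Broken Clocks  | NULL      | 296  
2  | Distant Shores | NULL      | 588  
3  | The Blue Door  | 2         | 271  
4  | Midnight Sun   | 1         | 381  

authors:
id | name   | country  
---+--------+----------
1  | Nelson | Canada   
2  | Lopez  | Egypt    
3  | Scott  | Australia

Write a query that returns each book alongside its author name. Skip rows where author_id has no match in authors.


INNER JOIN keeps only books rows whose author_id matches an id in authors. Walk through each book:
  - book 1 (Broken Clocks): author_id=NULL, no match -> dropped
  - book 2 (Distant Shores): author_id=NULL, no match -> dropped
  - book 3 (The Blue Door): author_id=2 -> matches Lopez
  - book 4 (Midnight Sun): author_id=1 -> matches Nelson
So 2 of 4 rows are dropped.

SQL:
SELECT a.title, b.name AS author
FROM books a
INNER JOIN authors b ON a.author_id = b.id

Result:
title         | author
--------------+-------
The Blue Door | Lopez 
Midnight Sun  | Nelson


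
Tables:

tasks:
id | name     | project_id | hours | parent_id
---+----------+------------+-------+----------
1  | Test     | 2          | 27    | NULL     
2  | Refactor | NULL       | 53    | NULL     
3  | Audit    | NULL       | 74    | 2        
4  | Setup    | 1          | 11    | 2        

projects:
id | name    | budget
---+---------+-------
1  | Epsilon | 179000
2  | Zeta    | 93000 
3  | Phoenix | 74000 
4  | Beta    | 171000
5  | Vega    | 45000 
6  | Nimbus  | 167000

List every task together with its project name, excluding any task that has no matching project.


INNER JOIN keeps only tasks rows whose project_id matches an id in projects. Walk through each task:
  - task 1 (Test): project_id=2 -> matches Zeta
  - task 2 (Refactor): project_id=NULL, no match -> dropped
  - task 3 (Audit): project_id=NULL, no match -> dropped
  - task 4 (Setup): project_id=1 -> matches Epsilon
So 2 of 4 rows are dropped.

SQL:
SELECT a.name, b.name AS project
FROM tasks a
INNER JOIN projects b ON a.project_id = b.id

Result:
name  | project
------+--------
Test  | Zeta   
Setup | Epsilon


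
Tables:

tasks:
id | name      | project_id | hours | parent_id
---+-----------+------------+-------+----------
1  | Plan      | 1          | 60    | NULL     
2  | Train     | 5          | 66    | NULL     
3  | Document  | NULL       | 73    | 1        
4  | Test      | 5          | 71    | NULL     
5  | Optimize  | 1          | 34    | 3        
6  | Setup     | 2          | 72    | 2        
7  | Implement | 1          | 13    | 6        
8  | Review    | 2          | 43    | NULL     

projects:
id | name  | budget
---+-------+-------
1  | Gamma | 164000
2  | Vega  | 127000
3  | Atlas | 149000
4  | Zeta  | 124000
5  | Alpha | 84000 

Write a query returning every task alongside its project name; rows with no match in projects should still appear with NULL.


LEFT JOIN keeps every row from tasks (the left table); where project_id has no match in projects, the project columns become NULL. Walk through each task:
  - task 1 (Plan): project_id=1 -> matches Gamma
  - task 2 (Train): project_id=5 -> matches Alpha
  - task 3 (Document): project_id=NULL, no match -> kept with NULL
  - task 4 (Test): project_id=5 -> matches Alpha
  - task 5 (Optimize): project_id=1 -> matches Gamma
  - task 6 (Setup): project_id=2 -> matches Vega
  - task 7 (Implement): project_id=1 -> matches Gamma
  - task 8 (Review): project_id=2 -> matches Vega
All 8 rows appear; 1 has NULL project.

SQL:
SELECT a.name, b.name AS project
FROM tasks a
LEFT JOIN projects b ON a.project_id = b.id

Result:
name      | project
----------+--------
Plan      | Gamma  
Train     | Alpha  
Document  | NULL   
Test      | Alpha  
Optimize  | Gamma  
Setup     | Vega   
Implement | Gamma  
Review    | Vega   


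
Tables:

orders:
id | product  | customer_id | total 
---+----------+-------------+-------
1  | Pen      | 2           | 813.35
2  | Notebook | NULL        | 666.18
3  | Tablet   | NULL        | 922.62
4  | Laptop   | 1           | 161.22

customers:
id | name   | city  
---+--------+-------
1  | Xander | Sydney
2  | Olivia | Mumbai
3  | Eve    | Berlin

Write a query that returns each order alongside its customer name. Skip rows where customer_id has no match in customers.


INNER JOIN keeps only orders rows whose customer_id matches an id in customers. Walk through each order:
  - order 1 (Pen): customer_id=2 -> matches Olivia
  - order 2 (Notebook): customer_id=NULL, no match -> dropped
  - order 3 (Tablet): customer_id=NULL, no match -> dropped
  - order 4 (Laptop): customer_id=1 -> matches Xander
So 2 of 4 rows are dropped.

SQL:
SELECT a.product, b.name AS customer
FROM orders a
INNER JOIN customers b ON a.customer_id = b.id

Result:
product | customer
--------+---------
Pen     | Olivia  
Laptop  | Xander  


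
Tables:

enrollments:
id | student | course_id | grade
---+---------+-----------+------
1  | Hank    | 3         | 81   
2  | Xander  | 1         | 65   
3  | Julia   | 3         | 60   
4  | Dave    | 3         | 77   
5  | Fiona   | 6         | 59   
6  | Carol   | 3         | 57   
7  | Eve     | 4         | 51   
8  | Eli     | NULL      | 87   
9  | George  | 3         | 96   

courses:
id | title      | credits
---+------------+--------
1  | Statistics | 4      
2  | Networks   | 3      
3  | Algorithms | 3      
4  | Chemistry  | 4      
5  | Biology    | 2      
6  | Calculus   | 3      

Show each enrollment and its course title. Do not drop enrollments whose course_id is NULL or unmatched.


LEFT JOIN keeps every row from enrollments (the left table); where course_id has no match in courses, the course columns become NULL. Walk through each enrollment:
  - enrollment 1 (Hank): course_id=3 -> matches Algorithms
  - enrollment 2 (Xander): course_id=1 -> matches Statistics
  - enrollment 3 (Julia): course_id=3 -> matches Algorithms
  - enrollment 4 (Dave): course_id=3 -> matches Algorithms
  - enrollment 5 (Fiona): course_id=6 -> matches Calculus
  - enrollment 6 (Carol): course_id=3 -> matches Algorithms
  - enrollment 7 (Eve): course_id=4 -> matches Chemistry
  - enrollment 8 (Eli): course_id=NULL, no match -> kept with NULL
  - enrollment 9 (George): course_id=3 -> matches Algorithms
All 9 rows appear; 1 has NULL course.

SQL:
SELECT a.student, b.title AS course
FROM enrollments a
LEFT JOIN courses b ON a.course_id = b.id

Result:
student | course    
--------+-----------
Hank    | Algorithms
Xander  | Statistics
Julia   | Algorithms
Dave    | Algorithms
Fiona   | Calculus  
Carol   | Algorithms
Eve     | Chemistry 
Eli     | NULL      
George  | Algorithms


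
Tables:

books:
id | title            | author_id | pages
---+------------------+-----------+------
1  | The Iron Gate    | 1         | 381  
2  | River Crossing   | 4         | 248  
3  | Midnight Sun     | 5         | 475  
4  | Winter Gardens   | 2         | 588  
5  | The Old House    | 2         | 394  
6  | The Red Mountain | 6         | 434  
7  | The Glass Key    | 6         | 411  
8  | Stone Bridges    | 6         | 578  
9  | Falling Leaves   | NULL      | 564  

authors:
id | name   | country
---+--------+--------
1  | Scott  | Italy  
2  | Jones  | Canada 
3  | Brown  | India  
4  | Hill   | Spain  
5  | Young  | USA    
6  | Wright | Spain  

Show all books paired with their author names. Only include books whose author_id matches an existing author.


INNER JOIN keeps only books rows whose author_id matches an id in authors. Walk through each book:
  - book 1 (The Iron Gate): author_id=1 -> matches Scott
  - book 2 (River Crossing): author_id=4 -> matches Hill
  - book 3 (Midnight Sun): author_id=5 -> matches Young
  - book 4 (Winter Gardens): author_id=2 -> matches Jones
  - book 5 (The Old House): author_id=2 -> matches Jones
  - book 6 (The Red Mountain): author_id=6 -> matches Wright
  - book 7 (The Glass Key): author_id=6 -> matches Wright
  - book 8 (Stone Bridges): author_id=6 -> matches Wright
  - book 9 (Falling Leaves): author_id=NULL, no match -> dropped
So 1 of 9 rows is dropped.

SQL:
SELECT a.title, b.name AS author
FROM books a
INNER JOIN authors b ON a.author_id = b.id

Result:
title            | author
-----------------+-------
The Iron Gate    | Scott 
River Crossing   | Hill  
Midnight Sun     | Young 
Winter Gardens   | Jones 
The Old House    | Jones 
The Red Mountain | Wright
The Glass Key    | Wright
Stone Bridges    | Wright


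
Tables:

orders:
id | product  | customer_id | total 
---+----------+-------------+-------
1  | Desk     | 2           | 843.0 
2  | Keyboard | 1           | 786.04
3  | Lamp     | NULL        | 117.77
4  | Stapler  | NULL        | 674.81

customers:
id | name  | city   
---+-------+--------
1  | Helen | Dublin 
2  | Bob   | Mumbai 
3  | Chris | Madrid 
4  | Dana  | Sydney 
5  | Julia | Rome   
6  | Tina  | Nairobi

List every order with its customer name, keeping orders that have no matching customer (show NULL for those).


LEFT JOIN keeps every row from orders (the left table); where customer_id has no match in customers, the customer columns become NULL. Walk through each order:
  - order 1 (Desk): customer_id=2 -> matches Bob
  - order 2 (Keyboard): customer_id=1 -> matches Helen
  - order 3 (Lamp): customer_id=NULL, no match -> kept with NULL
  - order 4 (Stapler): customer_id=NULL, no match -> kept with NULL
All 4 rows appear; 2 have NULL customer.

SQL:
SELECT a.product, b.name AS customer
FROM orders a
LEFT JOIN customers b ON a.customer_id = b.id

Result:
product  | customer
---------+---------
Desk     | Bob     
Keyboard | Helen   
Lamp     | NULL    
Stapler  | NULL    


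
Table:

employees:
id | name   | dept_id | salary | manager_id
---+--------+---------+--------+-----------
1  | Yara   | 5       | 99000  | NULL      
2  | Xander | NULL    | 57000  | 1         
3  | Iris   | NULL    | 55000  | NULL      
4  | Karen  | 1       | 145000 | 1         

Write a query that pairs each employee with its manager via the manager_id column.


This is a self-join: employees is joined to a second copy of itself, matching each row's manager_id to another row's id. Use LEFT JOIN so rows with manager_id=NULL are kept.
  - employee 1 (Yara): manager_id=NULL -> NULL
  - employee 2 (Xander): manager_id=1 -> Yara
  - employee 3 (Iris): manager_id=NULL -> NULL
  - employee 4 (Karen): manager_id=1 -> Yara

SQL:
SELECT a.name AS item, b.name AS manager
FROM employees a
LEFT JOIN employees b ON a.manager_id = b.id

Result:
item   | manager
-------+--------
Yara   | NULL   
Xander | Yara   
Iris   | NULL   
Karen  | Yara   


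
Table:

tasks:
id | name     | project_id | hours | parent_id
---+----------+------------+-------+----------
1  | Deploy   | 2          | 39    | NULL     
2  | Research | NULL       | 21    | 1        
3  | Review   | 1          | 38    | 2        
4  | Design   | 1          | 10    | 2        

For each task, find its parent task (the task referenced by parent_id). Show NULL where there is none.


This is a self-join: tasks is joined to a second copy of itself, matching each row's parent_id to another row's id. Use LEFT JOIN so rows with parent_id=NULL are kept.
  - task 1 (Deploy): parent_id=NULL -> NULL
  - task 2 (Research): parent_id=1 -> Deploy
  - task 3 (Review): parent_id=2 -> Research
  - task 4 (Design): parent_id=2 -> Research

SQL:
SELECT a.name AS item, b.name AS parent
FROM tasks a
LEFT JOIN tasks b ON a.parent_id = b.id

Result:
item     | parent  
---------+---------
Deploy   | NULL    
Research | Deploy  
Review   | Research
Design   | Research


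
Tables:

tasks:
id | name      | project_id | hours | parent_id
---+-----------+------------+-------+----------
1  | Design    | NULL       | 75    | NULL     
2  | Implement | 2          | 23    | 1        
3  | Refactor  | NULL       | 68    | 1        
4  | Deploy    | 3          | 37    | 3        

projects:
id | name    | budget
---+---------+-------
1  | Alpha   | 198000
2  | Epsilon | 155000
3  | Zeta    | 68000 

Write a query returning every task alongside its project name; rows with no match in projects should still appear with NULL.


LEFT JOIN keeps every row from tasks (the left table); where project_id has no match in projects, the project columns become NULL. Walk through each task:
  - task 1 (Design): project_id=NULL, no match -> kept with NULL
  - task 2 (Implement): project_id=2 -> matches Epsilon
  - task 3 (Refactor): project_id=NULL, no match -> kept with NULL
  - task 4 (Deploy): project_id=3 -> matches Zeta
All 4 rows appear; 2 have NULL project.

SQL:
SELECT a.name, b.name AS project
FROM tasks a
LEFT JOIN projects b ON a.project_id = b.id

Result:
name      | project
----------+--------
Design    | NULL   
Implement | Epsilon
Refactor  | NULL   
Deploy    | Zeta   


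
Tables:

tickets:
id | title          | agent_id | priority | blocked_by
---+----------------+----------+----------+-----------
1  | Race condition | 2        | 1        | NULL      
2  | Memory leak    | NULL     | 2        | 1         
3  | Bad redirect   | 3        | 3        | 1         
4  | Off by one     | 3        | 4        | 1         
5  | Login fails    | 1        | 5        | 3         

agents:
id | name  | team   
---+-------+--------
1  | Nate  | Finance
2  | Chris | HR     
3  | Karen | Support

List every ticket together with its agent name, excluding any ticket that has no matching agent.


INNER JOIN keeps only tickets rows whose agent_id matches an id in agents. Walk through each ticket:
  - ticket 1 (Race condition): agent_id=2 -> matches Chris
  - ticket 2 (Memory leak): agent_id=NULL, no match -> dropped
  - ticket 3 (Bad redirect): agent_id=3 -> matches Karen
  - ticket 4 (Off by one): agent_id=3 -> matches Karen
  - ticket 5 (Login fails): agent_id=1 -> matches Nate
So 1 of 5 rows is dropped.

SQL:
SELECT a.title, b.name AS agent
FROM tickets a
INNER JOIN agents b ON a.agent_id = b.id

Result:
title          | agent
---------------+------
Race condition | Chris
Bad redirect   | Karen
Off by one     | Karen
Login fails    | Nate 


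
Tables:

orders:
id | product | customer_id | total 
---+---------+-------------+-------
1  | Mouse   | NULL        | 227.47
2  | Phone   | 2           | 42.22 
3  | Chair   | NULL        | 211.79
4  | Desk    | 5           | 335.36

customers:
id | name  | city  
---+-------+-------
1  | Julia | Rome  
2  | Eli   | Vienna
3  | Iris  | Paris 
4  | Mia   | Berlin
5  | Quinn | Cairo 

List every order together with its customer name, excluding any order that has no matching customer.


INNER JOIN keeps only orders rows whose customer_id matches an id in customers. Walk through each order:
  - order 1 (Mouse): customer_id=NULL, no match -> dropped
  - order 2 (Phone): customer_id=2 -> matches Eli
  - order 3 (Chair): customer_id=NULL, no match -> dropped
  - order 4 (Desk): customer_id=5 -> matches Quinn
So 2 of 4 rows are dropped.

SQL:
SELECT a.product, b.name AS customer
FROM orders a
INNER JOIN customers b ON a.customer_id = b.id

Result:
product | customer
--------+---------
Phone   | Eli     
Desk    | Quinn   


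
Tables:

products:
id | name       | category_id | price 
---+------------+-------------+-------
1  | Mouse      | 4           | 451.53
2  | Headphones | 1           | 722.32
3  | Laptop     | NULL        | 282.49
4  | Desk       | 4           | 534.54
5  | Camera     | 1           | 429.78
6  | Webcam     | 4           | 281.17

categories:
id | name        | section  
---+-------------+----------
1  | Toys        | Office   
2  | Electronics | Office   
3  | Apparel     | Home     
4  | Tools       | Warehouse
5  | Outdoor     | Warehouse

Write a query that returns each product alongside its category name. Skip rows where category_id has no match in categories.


INNER JOIN keeps only products rows whose category_id matches an id in categories. Walk through each product:
  - product 1 (Mouse): category_id=4 -> matches Tools
  - product 2 (Headphones): category_id=1 -> matches Toys
  - product 3 (Laptop): category_id=NULL, no match -> dropped
  - product 4 (Desk): category_id=4 -> matches Tools
  - product 5 (Camera): category_id=1 -> matches Toys
  - product 6 (Webcam): category_id=4 -> matches Tools
So 1 of 6 rows is dropped.

SQL:
SELECT a.name, b.name AS category
FROM products a
INNER JOIN categories b ON a.category_id = b.id

Result:
name       | category
-----------+---------
Mouse      | Tools   
Headphones | Toys    
Desk       | Tools   
Camera     | Toys    
Webcam     | Tools   


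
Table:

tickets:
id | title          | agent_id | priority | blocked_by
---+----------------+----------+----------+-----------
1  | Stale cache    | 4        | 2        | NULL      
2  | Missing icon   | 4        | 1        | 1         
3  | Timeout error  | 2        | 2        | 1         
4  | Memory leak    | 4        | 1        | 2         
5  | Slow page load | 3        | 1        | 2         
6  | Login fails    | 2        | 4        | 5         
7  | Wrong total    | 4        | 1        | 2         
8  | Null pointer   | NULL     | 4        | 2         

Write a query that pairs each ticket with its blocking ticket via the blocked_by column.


This is a self-join: tickets is joined to a second copy of itself, matching each row's blocked_by to another row's id. Use LEFT JOIN so rows with blocked_by=NULL are kept.
  - ticket 1 (Stale cache): blocked_by=NULL -> NULL
  - ticket 2 (Missing icon): blocked_by=1 -> Stale cache
  - ticket 3 (Timeout error): blocked_by=1 -> Stale cache
  - ticket 4 (Memory leak): blocked_by=2 -> Missing icon
  - ticket 5 (Slow page load): blocked_by=2 -> Missing icon
  - ticket 6 (Login fails): blocked_by=5 -> Slow page load
  - ticket 7 (Wrong total): blocked_by=2 -> Missing icon
  - ticket 8 (Null pointer): blocked_by=2 -> Missing icon

SQL:
SELECT a.title AS item, b.title AS blocked_by
FROM tickets a
LEFT JOIN tickets b ON a.blocked_by = b.id

Result:
item           | blocked_by    
---------------+---------------
Stale cache    | NULL          
Missing icon   | Stale cache   
Timeout error  | Stale cache   
Memory leak    | Missing icon  
Slow page load | Missing icon  
Login fails    | Slow page load
Wrong total    | Missing icon  
Null pointer   | Missing icon  


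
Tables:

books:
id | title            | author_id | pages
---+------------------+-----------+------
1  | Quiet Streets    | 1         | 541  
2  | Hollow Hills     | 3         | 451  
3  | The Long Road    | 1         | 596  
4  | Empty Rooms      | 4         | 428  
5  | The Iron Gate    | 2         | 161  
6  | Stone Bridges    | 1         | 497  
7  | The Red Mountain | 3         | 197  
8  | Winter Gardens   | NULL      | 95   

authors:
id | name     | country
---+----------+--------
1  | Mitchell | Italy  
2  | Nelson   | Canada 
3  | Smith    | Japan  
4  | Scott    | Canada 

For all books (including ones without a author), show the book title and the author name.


LEFT JOIN keeps every row from books (the left table); where author_id has no match in authors, the author columns become NULL. Walk through each book:
  - book 1 (Quiet Streets): author_id=1 -> matches Mitchell
  - book 2 (Hollow Hills): author_id=3 -> matches Smith
  - book 3 (The Long Road): author_id=1 -> matches Mitchell
  - book 4 (Empty Rooms): author_id=4 -> matches Scott
  - book 5 (The Iron Gate): author_id=2 -> matches Nelson
  - book 6 (Stone Bridges): author_id=1 -> matches Mitchell
  - book 7 (The Red Mountain): author_id=3 -> matches Smith
  - book 8 (Winter Gardens): author_id=NULL, no match -> kept with NULL
All 8 rows appear; 1 has NULL author.

SQL:
SELECT a.title, b.name AS author
FROM books a
LEFT JOIN authors b ON a.author_id = b.id

Result:
title            | author  
-----------------+---------
Quiet Streets    | Mitchell
Hollow Hills     | Smith   
The Long Road    | Mitchell
Empty Rooms      | Scott   
The Iron Gate    | Nelson  
Stone Bridges    | Mitchell
The Red Mountain | Smith   
Winter Gardens   | NULL    
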